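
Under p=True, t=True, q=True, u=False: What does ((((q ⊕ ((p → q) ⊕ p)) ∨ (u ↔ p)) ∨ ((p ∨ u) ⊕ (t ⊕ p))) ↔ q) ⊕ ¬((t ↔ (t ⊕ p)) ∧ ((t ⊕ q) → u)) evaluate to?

False

Substituting p=True, t=True, q=True, u=False:
p → q = True → True = True
(p → q) ⊕ p = True ⊕ True = False
q ⊕ ((p → q) ⊕ p) = True ⊕ False = True
u ↔ p = False ↔ True = False
(q ⊕ ((p → q) ⊕ p)) ∨ (u ↔ p) = True ∨ False = True
p ∨ u = True ∨ False = True
t ⊕ p = True ⊕ True = False
(p ∨ u) ⊕ (t ⊕ p) = True ⊕ False = True
((q ⊕ ((p → q) ⊕ p)) ∨ (u ↔ p)) ∨ ((p ∨ u) ⊕ (t ⊕ p)) = True ∨ True = True
(((q ⊕ ((p → q) ⊕ p)) ∨ (u ↔ p)) ∨ ((p ∨ u) ⊕ (t ⊕ p))) ↔ q = True ↔ True = True
t ⊕ p = True ⊕ True = False
t ↔ (t ⊕ p) = True ↔ False = False
t ⊕ q = True ⊕ True = False
(t ⊕ q) → u = False → False = True
(t ↔ (t ⊕ p)) ∧ ((t ⊕ q) → u) = False ∧ True = False
¬((t ↔ (t ⊕ p)) ∧ ((t ⊕ q) → u)) = ¬False = True
((((q ⊕ ((p → q) ⊕ p)) ∨ (u ↔ p)) ∨ ((p ∨ u) ⊕ (t ⊕ p))) ↔ q) ⊕ ¬((t ↔ (t ⊕ p)) ∧ ((t ⊕ q) → u)) = True ⊕ True = False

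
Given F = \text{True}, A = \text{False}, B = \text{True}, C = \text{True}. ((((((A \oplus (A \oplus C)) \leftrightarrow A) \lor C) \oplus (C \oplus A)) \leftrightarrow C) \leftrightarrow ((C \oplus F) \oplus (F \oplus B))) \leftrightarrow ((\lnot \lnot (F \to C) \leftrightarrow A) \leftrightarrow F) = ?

A \oplus C = \text{False} \oplus \text{True} = \text{True}
A \oplus (A \oplus C) = \text{False} \oplus \text{True} = \text{True}
(A \oplus (A \oplus C)) \leftrightarrow A = \text{True} \leftrightarrow \text{False} = \text{False}
((A \oplus (A \oplus C)) \leftrightarrow A) \lor C = \text{False} \lor \text{True} = \text{True}
C \oplus A = \text{True} \oplus \text{False} = \text{True}
(((A \oplus (A \oplus C)) \leftrightarrow A) \lor C) \oplus (C \oplus A) = \text{True} \oplus \text{True} = \text{False}
((((A \oplus (A \oplus C)) \leftrightarrow A) \lor C) \oplus (C \oplus A)) \leftrightarrow C = \text{False} \leftrightarrow \text{True} = \text{False}
C \oplus F = \text{True} \oplus \text{True} = \text{False}
F \oplus B = \text{True} \oplus \text{True} = \text{False}
(C \oplus F) \oplus (F \oplus B) = \text{False} \oplus \text{False} = \text{False}
(((((A \oplus (A \oplus C)) \leftrightarrow A) \lor C) \oplus (C \oplus A)) \leftrightarrow C) \leftrightarrow ((C \oplus F) \oplus (F \oplus B)) = \text{False} \leftrightarrow \text{False} = \text{True}
F \to C = \text{True} \to \text{True} = \text{True}
\lnot (F \to C) = \lnot \text{True} = \text{False}
\lnot \lnot (F \to C) = \lnot \text{False} = \text{True}
\lnot \lnot (F \to C) \leftrightarrow A = \text{True} \leftrightarrow \text{False} = \text{False}
(\lnot \lnot (F \to C) \leftrightarrow A) \leftrightarrow F = \text{False} \leftrightarrow \text{True} = \text{False}
((((((A \oplus (A \oplus C)) \leftrightarrow A) \lor C) \oplus (C \oplus A)) \leftrightarrow C) \leftrightarrow ((C \oplus F) \oplus (F \oplus B))) \leftrightarrow ((\lnot \lnot (F \to C) \leftrightarrow A) \leftrightarrow F) = \text{True} \leftrightarrow \text{False} = \text{False}

\text{False}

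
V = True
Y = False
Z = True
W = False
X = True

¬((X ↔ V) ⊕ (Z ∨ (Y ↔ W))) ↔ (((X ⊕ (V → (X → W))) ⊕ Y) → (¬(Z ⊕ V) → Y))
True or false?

False

X ↔ V = True ↔ True = True
Y ↔ W = False ↔ False = True
Z ∨ (Y ↔ W) = True ∨ True = True
(X ↔ V) ⊕ (Z ∨ (Y ↔ W)) = True ⊕ True = False
¬((X ↔ V) ⊕ (Z ∨ (Y ↔ W))) = ¬False = True
X → W = True → False = False
V → (X → W) = True → False = False
X ⊕ (V → (X → W)) = True ⊕ False = True
(X ⊕ (V → (X → W))) ⊕ Y = True ⊕ False = True
Z ⊕ V = True ⊕ True = False
¬(Z ⊕ V) = ¬False = True
¬(Z ⊕ V) → Y = True → False = False
((X ⊕ (V → (X → W))) ⊕ Y) → (¬(Z ⊕ V) → Y) = True → False = False
¬((X ↔ V) ⊕ (Z ∨ (Y ↔ W))) ↔ (((X ⊕ (V → (X → W))) ⊕ Y) → (¬(Z ⊕ V) → Y)) = True ↔ False = False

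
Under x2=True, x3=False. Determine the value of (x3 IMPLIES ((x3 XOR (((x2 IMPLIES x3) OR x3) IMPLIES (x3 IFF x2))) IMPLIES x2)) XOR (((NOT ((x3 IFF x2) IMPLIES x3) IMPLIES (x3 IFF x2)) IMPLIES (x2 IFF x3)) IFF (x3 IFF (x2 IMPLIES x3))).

True

Substituting x2=True, x3=False:
x2 IMPLIES x3 = True IMPLIES False = False
(x2 IMPLIES x3) OR x3 = False OR False = False
x3 IFF x2 = False IFF True = False
((x2 IMPLIES x3) OR x3) IMPLIES (x3 IFF x2) = False IMPLIES False = True
x3 XOR (((x2 IMPLIES x3) OR x3) IMPLIES (x3 IFF x2)) = False XOR True = True
(x3 XOR (((x2 IMPLIES x3) OR x3) IMPLIES (x3 IFF x2))) IMPLIES x2 = True IMPLIES True = True
x3 IMPLIES ((x3 XOR (((x2 IMPLIES x3) OR x3) IMPLIES (x3 IFF x2))) IMPLIES x2) = False IMPLIES True = True
x3 IFF x2 = False IFF True = False
(x3 IFF x2) IMPLIES x3 = False IMPLIES False = True
NOT ((x3 IFF x2) IMPLIES x3) = NOT True = False
x3 IFF x2 = False IFF True = False
NOT ((x3 IFF x2) IMPLIES x3) IMPLIES (x3 IFF x2) = False IMPLIES False = True
x2 IFF x3 = True IFF False = False
(NOT ((x3 IFF x2) IMPLIES x3) IMPLIES (x3 IFF x2)) IMPLIES (x2 IFF x3) = True IMPLIES False = False
x2 IMPLIES x3 = True IMPLIES False = False
x3 IFF (x2 IMPLIES x3) = False IFF False = True
((NOT ((x3 IFF x2) IMPLIES x3) IMPLIES (x3 IFF x2)) IMPLIES (x2 IFF x3)) IFF (x3 IFF (x2 IMPLIES x3)) = False IFF True = False
(x3 IMPLIES ((x3 XOR (((x2 IMPLIES x3) OR x3) IMPLIES (x3 IFF x2))) IMPLIES x2)) XOR (((NOT ((x3 IFF x2) IMPLIES x3) IMPLIES (x3 IFF x2)) IMPLIES (x2 IFF x3)) IFF (x3 IFF (x2 IMPLIES x3))) = True XOR False = True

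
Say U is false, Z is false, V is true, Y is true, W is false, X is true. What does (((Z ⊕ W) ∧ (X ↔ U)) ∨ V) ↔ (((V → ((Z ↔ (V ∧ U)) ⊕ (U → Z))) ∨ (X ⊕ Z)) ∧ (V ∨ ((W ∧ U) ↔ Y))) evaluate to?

T

Z ⊕ W = F ⊕ F = F
X ↔ U = T ↔ F = F
(Z ⊕ W) ∧ (X ↔ U) = F ∧ F = F
((Z ⊕ W) ∧ (X ↔ U)) ∨ V = F ∨ T = T
V ∧ U = T ∧ F = F
Z ↔ (V ∧ U) = F ↔ F = T
U → Z = F → F = T
(Z ↔ (V ∧ U)) ⊕ (U → Z) = T ⊕ T = F
V → ((Z ↔ (V ∧ U)) ⊕ (U → Z)) = T → F = F
X ⊕ Z = T ⊕ F = T
(V → ((Z ↔ (V ∧ U)) ⊕ (U → Z))) ∨ (X ⊕ Z) = F ∨ T = T
W ∧ U = F ∧ F = F
(W ∧ U) ↔ Y = F ↔ T = F
V ∨ ((W ∧ U) ↔ Y) = T ∨ F = T
((V → ((Z ↔ (V ∧ U)) ⊕ (U → Z))) ∨ (X ⊕ Z)) ∧ (V ∨ ((W ∧ U) ↔ Y)) = T ∧ T = T
(((Z ⊕ W) ∧ (X ↔ U)) ∨ V) ↔ (((V → ((Z ↔ (V ∧ U)) ⊕ (U → Z))) ∨ (X ⊕ Z)) ∧ (V ∨ ((W ∧ U) ↔ Y))) = T ↔ T = T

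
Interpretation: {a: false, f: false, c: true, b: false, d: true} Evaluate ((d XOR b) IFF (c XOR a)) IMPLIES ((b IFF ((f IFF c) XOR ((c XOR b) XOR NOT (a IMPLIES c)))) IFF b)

true

d XOR b = true XOR false = true
c XOR a = true XOR false = true
(d XOR b) IFF (c XOR a) = true IFF true = true
f IFF c = false IFF true = false
c XOR b = true XOR false = true
a IMPLIES c = false IMPLIES true = true
NOT (a IMPLIES c) = NOT true = false
(c XOR b) XOR NOT (a IMPLIES c) = true XOR false = true
(f IFF c) XOR ((c XOR b) XOR NOT (a IMPLIES c)) = false XOR true = true
b IFF ((f IFF c) XOR ((c XOR b) XOR NOT (a IMPLIES c))) = false IFF true = false
(b IFF ((f IFF c) XOR ((c XOR b) XOR NOT (a IMPLIES c)))) IFF b = false IFF false = true
((d XOR b) IFF (c XOR a)) IMPLIES ((b IFF ((f IFF c) XOR ((c XOR b) XOR NOT (a IMPLIES c)))) IFF b) = true IMPLIES true = true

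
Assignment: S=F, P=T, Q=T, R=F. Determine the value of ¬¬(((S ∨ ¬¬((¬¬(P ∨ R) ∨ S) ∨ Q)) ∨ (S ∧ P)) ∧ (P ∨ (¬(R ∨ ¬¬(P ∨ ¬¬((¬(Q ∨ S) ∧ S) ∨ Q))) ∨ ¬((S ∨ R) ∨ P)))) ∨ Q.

T

P ∨ R = T ∨ F = T
¬(P ∨ R) = ¬T = F
¬¬(P ∨ R) = ¬F = T
¬¬(P ∨ R) ∨ S = T ∨ F = T
(¬¬(P ∨ R) ∨ S) ∨ Q = T ∨ T = T
¬((¬¬(P ∨ R) ∨ S) ∨ Q) = ¬T = F
¬¬((¬¬(P ∨ R) ∨ S) ∨ Q) = ¬F = T
S ∨ ¬¬((¬¬(P ∨ R) ∨ S) ∨ Q) = F ∨ T = T
S ∧ P = F ∧ T = F
(S ∨ ¬¬((¬¬(P ∨ R) ∨ S) ∨ Q)) ∨ (S ∧ P) = T ∨ F = T
Q ∨ S = T ∨ F = T
¬(Q ∨ S) = ¬T = F
¬(Q ∨ S) ∧ S = F ∧ F = F
(¬(Q ∨ S) ∧ S) ∨ Q = F ∨ T = T
¬((¬(Q ∨ S) ∧ S) ∨ Q) = ¬T = F
¬¬((¬(Q ∨ S) ∧ S) ∨ Q) = ¬F = T
P ∨ ¬¬((¬(Q ∨ S) ∧ S) ∨ Q) = T ∨ T = T
¬(P ∨ ¬¬((¬(Q ∨ S) ∧ S) ∨ Q)) = ¬T = F
¬¬(P ∨ ¬¬((¬(Q ∨ S) ∧ S) ∨ Q)) = ¬F = T
R ∨ ¬¬(P ∨ ¬¬((¬(Q ∨ S) ∧ S) ∨ Q)) = F ∨ T = T
¬(R ∨ ¬¬(P ∨ ¬¬((¬(Q ∨ S) ∧ S) ∨ Q))) = ¬T = F
S ∨ R = F ∨ F = F
(S ∨ R) ∨ P = F ∨ T = T
¬((S ∨ R) ∨ P) = ¬T = F
¬(R ∨ ¬¬(P ∨ ¬¬((¬(Q ∨ S) ∧ S) ∨ Q))) ∨ ¬((S ∨ R) ∨ P) = F ∨ F = F
P ∨ (¬(R ∨ ¬¬(P ∨ ¬¬((¬(Q ∨ S) ∧ S) ∨ Q))) ∨ ¬((S ∨ R) ∨ P)) = T ∨ F = T
((S ∨ ¬¬((¬¬(P ∨ R) ∨ S) ∨ Q)) ∨ (S ∧ P)) ∧ (P ∨ (¬(R ∨ ¬¬(P ∨ ¬¬((¬(Q ∨ S) ∧ S) ∨ Q))) ∨ ¬((S ∨ R) ∨ P))) = T ∧ T = T
¬(((S ∨ ¬¬((¬¬(P ∨ R) ∨ S) ∨ Q)) ∨ (S ∧ P)) ∧ (P ∨ (¬(R ∨ ¬¬(P ∨ ¬¬((¬(Q ∨ S) ∧ S) ∨ Q))) ∨ ¬((S ∨ R) ∨ P)))) = ¬T = F
¬¬(((S ∨ ¬¬((¬¬(P ∨ R) ∨ S) ∨ Q)) ∨ (S ∧ P)) ∧ (P ∨ (¬(R ∨ ¬¬(P ∨ ¬¬((¬(Q ∨ S) ∧ S) ∨ Q))) ∨ ¬((S ∨ R) ∨ P)))) = ¬F = T
¬¬(((S ∨ ¬¬((¬¬(P ∨ R) ∨ S) ∨ Q)) ∨ (S ∧ P)) ∧ (P ∨ (¬(R ∨ ¬¬(P ∨ ¬¬((¬(Q ∨ S) ∧ S) ∨ Q))) ∨ ¬((S ∨ R) ∨ P)))) ∨ Q = T ∨ T = T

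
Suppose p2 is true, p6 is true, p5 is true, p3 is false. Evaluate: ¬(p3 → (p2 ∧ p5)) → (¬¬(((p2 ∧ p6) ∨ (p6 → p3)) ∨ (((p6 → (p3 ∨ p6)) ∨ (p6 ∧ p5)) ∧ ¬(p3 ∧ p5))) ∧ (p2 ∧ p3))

True

Substituting p2=True, p6=True, p5=True, p3=False:
p2 ∧ p5 = True ∧ True = True
p3 → (p2 ∧ p5) = False → True = True
¬(p3 → (p2 ∧ p5)) = ¬True = False
p2 ∧ p6 = True ∧ True = True
p6 → p3 = True → False = False
(p2 ∧ p6) ∨ (p6 → p3) = True ∨ False = True
p3 ∨ p6 = False ∨ True = True
p6 → (p3 ∨ p6) = True → True = True
p6 ∧ p5 = True ∧ True = True
(p6 → (p3 ∨ p6)) ∨ (p6 ∧ p5) = True ∨ True = True
p3 ∧ p5 = False ∧ True = False
¬(p3 ∧ p5) = ¬False = True
((p6 → (p3 ∨ p6)) ∨ (p6 ∧ p5)) ∧ ¬(p3 ∧ p5) = True ∧ True = True
((p2 ∧ p6) ∨ (p6 → p3)) ∨ (((p6 → (p3 ∨ p6)) ∨ (p6 ∧ p5)) ∧ ¬(p3 ∧ p5)) = True ∨ True = True
¬(((p2 ∧ p6) ∨ (p6 → p3)) ∨ (((p6 → (p3 ∨ p6)) ∨ (p6 ∧ p5)) ∧ ¬(p3 ∧ p5))) = ¬True = False
¬¬(((p2 ∧ p6) ∨ (p6 → p3)) ∨ (((p6 → (p3 ∨ p6)) ∨ (p6 ∧ p5)) ∧ ¬(p3 ∧ p5))) = ¬False = True
p2 ∧ p3 = True ∧ False = False
¬¬(((p2 ∧ p6) ∨ (p6 → p3)) ∨ (((p6 → (p3 ∨ p6)) ∨ (p6 ∧ p5)) ∧ ¬(p3 ∧ p5))) ∧ (p2 ∧ p3) = True ∧ False = False
¬(p3 → (p2 ∧ p5)) → (¬¬(((p2 ∧ p6) ∨ (p6 → p3)) ∨ (((p6 → (p3 ∨ p6)) ∨ (p6 ∧ p5)) ∧ ¬(p3 ∧ p5))) ∧ (p2 ∧ p3)) = False → False = True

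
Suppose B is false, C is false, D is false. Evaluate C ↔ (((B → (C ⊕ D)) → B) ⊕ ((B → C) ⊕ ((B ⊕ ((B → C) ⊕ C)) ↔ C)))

False

C ⊕ D = False ⊕ False = False
B → (C ⊕ D) = False → False = True
(B → (C ⊕ D)) → B = True → False = False
B → C = False → False = True
B → C = False → False = True
(B → C) ⊕ C = True ⊕ False = True
B ⊕ ((B → C) ⊕ C) = False ⊕ True = True
(B ⊕ ((B → C) ⊕ C)) ↔ C = True ↔ False = False
(B → C) ⊕ ((B ⊕ ((B → C) ⊕ C)) ↔ C) = True ⊕ False = True
((B → (C ⊕ D)) → B) ⊕ ((B → C) ⊕ ((B ⊕ ((B → C) ⊕ C)) ↔ C)) = False ⊕ True = True
C ↔ (((B → (C ⊕ D)) → B) ⊕ ((B → C) ⊕ ((B ⊕ ((B → C) ⊕ C)) ↔ C))) = False ↔ True = False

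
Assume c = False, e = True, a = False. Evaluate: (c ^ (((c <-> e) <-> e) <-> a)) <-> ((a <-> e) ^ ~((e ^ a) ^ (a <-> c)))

True

c <-> e = False <-> True = False
(c <-> e) <-> e = False <-> True = False
((c <-> e) <-> e) <-> a = False <-> False = True
c ^ (((c <-> e) <-> e) <-> a) = False ^ True = True
a <-> e = False <-> True = False
e ^ a = True ^ False = True
a <-> c = False <-> False = True
(e ^ a) ^ (a <-> c) = True ^ True = False
~((e ^ a) ^ (a <-> c)) = ~False = True
(a <-> e) ^ ~((e ^ a) ^ (a <-> c)) = False ^ True = True
(c ^ (((c <-> e) <-> e) <-> a)) <-> ((a <-> e) ^ ~((e ^ a) ^ (a <-> c))) = True <-> True = True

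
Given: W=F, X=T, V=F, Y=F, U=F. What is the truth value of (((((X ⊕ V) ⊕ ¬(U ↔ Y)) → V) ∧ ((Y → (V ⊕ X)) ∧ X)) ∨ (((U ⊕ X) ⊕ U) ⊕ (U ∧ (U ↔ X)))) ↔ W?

F

X ⊕ V = T ⊕ F = T
U ↔ Y = F ↔ F = T
¬(U ↔ Y) = ¬T = F
(X ⊕ V) ⊕ ¬(U ↔ Y) = T ⊕ F = T
((X ⊕ V) ⊕ ¬(U ↔ Y)) → V = T → F = F
V ⊕ X = F ⊕ T = T
Y → (V ⊕ X) = F → T = T
(Y → (V ⊕ X)) ∧ X = T ∧ T = T
(((X ⊕ V) ⊕ ¬(U ↔ Y)) → V) ∧ ((Y → (V ⊕ X)) ∧ X) = F ∧ T = F
U ⊕ X = F ⊕ T = T
(U ⊕ X) ⊕ U = T ⊕ F = T
U ↔ X = F ↔ T = F
U ∧ (U ↔ X) = F ∧ F = F
((U ⊕ X) ⊕ U) ⊕ (U ∧ (U ↔ X)) = T ⊕ F = T
((((X ⊕ V) ⊕ ¬(U ↔ Y)) → V) ∧ ((Y → (V ⊕ X)) ∧ X)) ∨ (((U ⊕ X) ⊕ U) ⊕ (U ∧ (U ↔ X))) = F ∨ T = T
(((((X ⊕ V) ⊕ ¬(U ↔ Y)) → V) ∧ ((Y → (V ⊕ X)) ∧ X)) ∨ (((U ⊕ X) ⊕ U) ⊕ (U ∧ (U ↔ X)))) ↔ W = T ↔ F = F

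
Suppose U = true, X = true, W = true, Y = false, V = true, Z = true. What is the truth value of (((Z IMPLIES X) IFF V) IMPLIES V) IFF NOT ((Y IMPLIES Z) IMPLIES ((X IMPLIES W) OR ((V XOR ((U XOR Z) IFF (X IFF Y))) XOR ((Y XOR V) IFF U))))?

false

Substituting U=true, X=true, W=true, Y=false, V=true, Z=true:
Z IMPLIES X = true IMPLIES true = true
(Z IMPLIES X) IFF V = true IFF true = true
((Z IMPLIES X) IFF V) IMPLIES V = true IMPLIES true = true
Y IMPLIES Z = false IMPLIES true = true
X IMPLIES W = true IMPLIES true = true
U XOR Z = true XOR true = false
X IFF Y = true IFF false = false
(U XOR Z) IFF (X IFF Y) = false IFF false = true
V XOR ((U XOR Z) IFF (X IFF Y)) = true XOR true = false
Y XOR V = false XOR true = true
(Y XOR V) IFF U = true IFF true = true
(V XOR ((U XOR Z) IFF (X IFF Y))) XOR ((Y XOR V) IFF U) = false XOR true = true
(X IMPLIES W) OR ((V XOR ((U XOR Z) IFF (X IFF Y))) XOR ((Y XOR V) IFF U)) = true OR true = true
(Y IMPLIES Z) IMPLIES ((X IMPLIES W) OR ((V XOR ((U XOR Z) IFF (X IFF Y))) XOR ((Y XOR V) IFF U))) = true IMPLIES true = true
NOT ((Y IMPLIES Z) IMPLIES ((X IMPLIES W) OR ((V XOR ((U XOR Z) IFF (X IFF Y))) XOR ((Y XOR V) IFF U)))) = NOT true = false
(((Z IMPLIES X) IFF V) IMPLIES V) IFF NOT ((Y IMPLIES Z) IMPLIES ((X IMPLIES W) OR ((V XOR ((U XOR Z) IFF (X IFF Y))) XOR ((Y XOR V) IFF U)))) = true IFF false = false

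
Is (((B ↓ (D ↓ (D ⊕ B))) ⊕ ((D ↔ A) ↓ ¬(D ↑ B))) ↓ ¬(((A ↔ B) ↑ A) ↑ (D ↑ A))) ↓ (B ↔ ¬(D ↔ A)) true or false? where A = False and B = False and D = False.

Substituting A=False, B=False, D=False:
D ⊕ B = False ⊕ False = False
D ↓ (D ⊕ B) = False ↓ False = True
B ↓ (D ↓ (D ⊕ B)) = False ↓ True = False
D ↔ A = False ↔ False = True
D ↑ B = False ↑ False = True
¬(D ↑ B) = ¬True = False
(D ↔ A) ↓ ¬(D ↑ B) = True ↓ False = False
(B ↓ (D ↓ (D ⊕ B))) ⊕ ((D ↔ A) ↓ ¬(D ↑ B)) = False ⊕ False = False
A ↔ B = False ↔ False = True
(A ↔ B) ↑ A = True ↑ False = True
D ↑ A = False ↑ False = True
((A ↔ B) ↑ A) ↑ (D ↑ A) = True ↑ True = False
¬(((A ↔ B) ↑ A) ↑ (D ↑ A)) = ¬False = True
((B ↓ (D ↓ (D ⊕ B))) ⊕ ((D ↔ A) ↓ ¬(D ↑ B))) ↓ ¬(((A ↔ B) ↑ A) ↑ (D ↑ A)) = False ↓ True = False
D ↔ A = False ↔ False = True
¬(D ↔ A) = ¬True = False
B ↔ ¬(D ↔ A) = False ↔ False = True
(((B ↓ (D ↓ (D ⊕ B))) ⊕ ((D ↔ A) ↓ ¬(D ↑ B))) ↓ ¬(((A ↔ B) ↑ A) ↑ (D ↑ A))) ↓ (B ↔ ¬(D ↔ A)) = False ↓ True = False

False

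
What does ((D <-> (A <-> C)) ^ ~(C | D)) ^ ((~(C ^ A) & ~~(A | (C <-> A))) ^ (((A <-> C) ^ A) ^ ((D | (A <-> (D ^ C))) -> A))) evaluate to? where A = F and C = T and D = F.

A <-> C = F <-> T = F
D <-> (A <-> C) = F <-> F = T
C | D = T | F = T
~(C | D) = ~T = F
(D <-> (A <-> C)) ^ ~(C | D) = T ^ F = T
C ^ A = T ^ F = T
~(C ^ A) = ~T = F
C <-> A = T <-> F = F
A | (C <-> A) = F | F = F
~(A | (C <-> A)) = ~F = T
~~(A | (C <-> A)) = ~T = F
~(C ^ A) & ~~(A | (C <-> A)) = F & F = F
A <-> C = F <-> T = F
(A <-> C) ^ A = F ^ F = F
D ^ C = F ^ T = T
A <-> (D ^ C) = F <-> T = F
D | (A <-> (D ^ C)) = F | F = F
(D | (A <-> (D ^ C))) -> A = F -> F = T
((A <-> C) ^ A) ^ ((D | (A <-> (D ^ C))) -> A) = F ^ T = T
(~(C ^ A) & ~~(A | (C <-> A))) ^ (((A <-> C) ^ A) ^ ((D | (A <-> (D ^ C))) -> A)) = F ^ T = T
((D <-> (A <-> C)) ^ ~(C | D)) ^ ((~(C ^ A) & ~~(A | (C <-> A))) ^ (((A <-> C) ^ A) ^ ((D | (A <-> (D ^ C))) -> A))) = T ^ T = F

F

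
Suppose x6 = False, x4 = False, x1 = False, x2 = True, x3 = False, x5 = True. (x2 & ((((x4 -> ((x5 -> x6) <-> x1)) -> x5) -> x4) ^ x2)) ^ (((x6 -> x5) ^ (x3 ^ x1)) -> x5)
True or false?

False

x5 -> x6 = True -> False = False
(x5 -> x6) <-> x1 = False <-> False = True
x4 -> ((x5 -> x6) <-> x1) = False -> True = True
(x4 -> ((x5 -> x6) <-> x1)) -> x5 = True -> True = True
((x4 -> ((x5 -> x6) <-> x1)) -> x5) -> x4 = True -> False = False
(((x4 -> ((x5 -> x6) <-> x1)) -> x5) -> x4) ^ x2 = False ^ True = True
x2 & ((((x4 -> ((x5 -> x6) <-> x1)) -> x5) -> x4) ^ x2) = True & True = True
x6 -> x5 = False -> True = True
x3 ^ x1 = False ^ False = False
(x6 -> x5) ^ (x3 ^ x1) = True ^ False = True
((x6 -> x5) ^ (x3 ^ x1)) -> x5 = True -> True = True
(x2 & ((((x4 -> ((x5 -> x6) <-> x1)) -> x5) -> x4) ^ x2)) ^ (((x6 -> x5) ^ (x3 ^ x1)) -> x5) = True ^ True = False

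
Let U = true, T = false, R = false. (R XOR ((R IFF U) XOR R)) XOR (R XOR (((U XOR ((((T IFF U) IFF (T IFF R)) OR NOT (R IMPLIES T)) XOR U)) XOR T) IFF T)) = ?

Substituting U=true, T=false, R=false:
R IFF U = false IFF true = false
(R IFF U) XOR R = false XOR false = false
R XOR ((R IFF U) XOR R) = false XOR false = false
T IFF U = false IFF true = false
T IFF R = false IFF false = true
(T IFF U) IFF (T IFF R) = false IFF true = false
R IMPLIES T = false IMPLIES false = true
NOT (R IMPLIES T) = NOT true = false
((T IFF U) IFF (T IFF R)) OR NOT (R IMPLIES T) = false OR false = false
(((T IFF U) IFF (T IFF R)) OR NOT (R IMPLIES T)) XOR U = false XOR true = true
U XOR ((((T IFF U) IFF (T IFF R)) OR NOT (R IMPLIES T)) XOR U) = true XOR true = false
(U XOR ((((T IFF U) IFF (T IFF R)) OR NOT (R IMPLIES T)) XOR U)) XOR T = false XOR false = false
((U XOR ((((T IFF U) IFF (T IFF R)) OR NOT (R IMPLIES T)) XOR U)) XOR T) IFF T = false IFF false = true
R XOR (((U XOR ((((T IFF U) IFF (T IFF R)) OR NOT (R IMPLIES T)) XOR U)) XOR T) IFF T) = false XOR true = true
(R XOR ((R IFF U) XOR R)) XOR (R XOR (((U XOR ((((T IFF U) IFF (T IFF R)) OR NOT (R IMPLIES T)) XOR U)) XOR T) IFF T)) = false XOR true = true

true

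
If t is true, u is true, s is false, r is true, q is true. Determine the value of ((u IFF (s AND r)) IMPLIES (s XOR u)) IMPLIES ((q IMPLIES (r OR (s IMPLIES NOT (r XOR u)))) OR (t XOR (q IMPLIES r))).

Substituting t=T, u=T, s=F, r=T, q=T:
s AND r = F AND T = F
u IFF (s AND r) = T IFF F = F
s XOR u = F XOR T = T
(u IFF (s AND r)) IMPLIES (s XOR u) = F IMPLIES T = T
r XOR u = T XOR T = F
NOT (r XOR u) = NOT F = T
s IMPLIES NOT (r XOR u) = F IMPLIES T = T
r OR (s IMPLIES NOT (r XOR u)) = T OR T = T
q IMPLIES (r OR (s IMPLIES NOT (r XOR u))) = T IMPLIES T = T
q IMPLIES r = T IMPLIES T = T
t XOR (q IMPLIES r) = T XOR T = F
(q IMPLIES (r OR (s IMPLIES NOT (r XOR u)))) OR (t XOR (q IMPLIES r)) = T OR F = T
((u IFF (s AND r)) IMPLIES (s XOR u)) IMPLIES ((q IMPLIES (r OR (s IMPLIES NOT (r XOR u)))) OR (t XOR (q IMPLIES r))) = T IMPLIES T = T

T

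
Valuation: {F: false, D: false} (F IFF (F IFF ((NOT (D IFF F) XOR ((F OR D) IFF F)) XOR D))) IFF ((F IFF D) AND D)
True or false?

false

D IFF F = false IFF false = true
NOT (D IFF F) = NOT true = false
F OR D = false OR false = false
(F OR D) IFF F = false IFF false = true
NOT (D IFF F) XOR ((F OR D) IFF F) = false XOR true = true
(NOT (D IFF F) XOR ((F OR D) IFF F)) XOR D = true XOR false = true
F IFF ((NOT (D IFF F) XOR ((F OR D) IFF F)) XOR D) = false IFF true = false
F IFF (F IFF ((NOT (D IFF F) XOR ((F OR D) IFF F)) XOR D)) = false IFF false = true
F IFF D = false IFF false = true
(F IFF D) AND D = true AND false = false
(F IFF (F IFF ((NOT (D IFF F) XOR ((F OR D) IFF F)) XOR D))) IFF ((F IFF D) AND D) = true IFF false = false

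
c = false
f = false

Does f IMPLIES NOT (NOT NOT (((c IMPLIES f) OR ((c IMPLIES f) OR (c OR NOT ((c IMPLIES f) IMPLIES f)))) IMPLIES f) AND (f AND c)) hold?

true

c IMPLIES f = false IMPLIES false = true
c IMPLIES f = false IMPLIES false = true
c IMPLIES f = false IMPLIES false = true
(c IMPLIES f) IMPLIES f = true IMPLIES false = false
NOT ((c IMPLIES f) IMPLIES f) = NOT false = true
c OR NOT ((c IMPLIES f) IMPLIES f) = false OR true = true
(c IMPLIES f) OR (c OR NOT ((c IMPLIES f) IMPLIES f)) = true OR true = true
(c IMPLIES f) OR ((c IMPLIES f) OR (c OR NOT ((c IMPLIES f) IMPLIES f))) = true OR true = true
((c IMPLIES f) OR ((c IMPLIES f) OR (c OR NOT ((c IMPLIES f) IMPLIES f)))) IMPLIES f = true IMPLIES false = false
NOT (((c IMPLIES f) OR ((c IMPLIES f) OR (c OR NOT ((c IMPLIES f) IMPLIES f)))) IMPLIES f) = NOT false = true
NOT NOT (((c IMPLIES f) OR ((c IMPLIES f) OR (c OR NOT ((c IMPLIES f) IMPLIES f)))) IMPLIES f) = NOT true = false
f AND c = false AND false = false
NOT NOT (((c IMPLIES f) OR ((c IMPLIES f) OR (c OR NOT ((c IMPLIES f) IMPLIES f)))) IMPLIES f) AND (f AND c) = false AND false = false
NOT (NOT NOT (((c IMPLIES f) OR ((c IMPLIES f) OR (c OR NOT ((c IMPLIES f) IMPLIES f)))) IMPLIES f) AND (f AND c)) = NOT false = true
f IMPLIES NOT (NOT NOT (((c IMPLIES f) OR ((c IMPLIES f) OR (c OR NOT ((c IMPLIES f) IMPLIES f)))) IMPLIES f) AND (f AND c)) = false IMPLIES true = true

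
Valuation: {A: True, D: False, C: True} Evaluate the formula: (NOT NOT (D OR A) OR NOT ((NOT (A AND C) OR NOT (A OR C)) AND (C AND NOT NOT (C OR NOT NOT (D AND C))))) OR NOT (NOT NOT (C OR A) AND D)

D OR A = False OR True = True
NOT (D OR A) = NOT True = False
NOT NOT (D OR A) = NOT False = True
A AND C = True AND True = True
NOT (A AND C) = NOT True = False
A OR C = True OR True = True
NOT (A OR C) = NOT True = False
NOT (A AND C) OR NOT (A OR C) = False OR False = False
D AND C = False AND True = False
NOT (D AND C) = NOT False = True
NOT NOT (D AND C) = NOT True = False
C OR NOT NOT (D AND C) = True OR False = True
NOT (C OR NOT NOT (D AND C)) = NOT True = False
NOT NOT (C OR NOT NOT (D AND C)) = NOT False = True
C AND NOT NOT (C OR NOT NOT (D AND C)) = True AND True = True
(NOT (A AND C) OR NOT (A OR C)) AND (C AND NOT NOT (C OR NOT NOT (D AND C))) = False AND True = False
NOT ((NOT (A AND C) OR NOT (A OR C)) AND (C AND NOT NOT (C OR NOT NOT (D AND C)))) = NOT False = True
NOT NOT (D OR A) OR NOT ((NOT (A AND C) OR NOT (A OR C)) AND (C AND NOT NOT (C OR NOT NOT (D AND C)))) = True OR True = True
C OR A = True OR True = True
NOT (C OR A) = NOT True = False
NOT NOT (C OR A) = NOT False = True
NOT NOT (C OR A) AND D = True AND False = False
NOT (NOT NOT (C OR A) AND D) = NOT False = True
(NOT NOT (D OR A) OR NOT ((NOT (A AND C) OR NOT (A OR C)) AND (C AND NOT NOT (C OR NOT NOT (D AND C))))) OR NOT (NOT NOT (C OR A) AND D) = True OR True = True

True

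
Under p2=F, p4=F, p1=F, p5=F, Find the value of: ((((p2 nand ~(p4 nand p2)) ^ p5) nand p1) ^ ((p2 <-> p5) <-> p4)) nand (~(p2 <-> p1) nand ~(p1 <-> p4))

p4 nand p2 = F nand F = T
~(p4 nand p2) = ~T = F
p2 nand ~(p4 nand p2) = F nand F = T
(p2 nand ~(p4 nand p2)) ^ p5 = T ^ F = T
((p2 nand ~(p4 nand p2)) ^ p5) nand p1 = T nand F = T
p2 <-> p5 = F <-> F = T
(p2 <-> p5) <-> p4 = T <-> F = F
(((p2 nand ~(p4 nand p2)) ^ p5) nand p1) ^ ((p2 <-> p5) <-> p4) = T ^ F = T
p2 <-> p1 = F <-> F = T
~(p2 <-> p1) = ~T = F
p1 <-> p4 = F <-> F = T
~(p1 <-> p4) = ~T = F
~(p2 <-> p1) nand ~(p1 <-> p4) = F nand F = T
((((p2 nand ~(p4 nand p2)) ^ p5) nand p1) ^ ((p2 <-> p5) <-> p4)) nand (~(p2 <-> p1) nand ~(p1 <-> p4)) = T nand T = F

F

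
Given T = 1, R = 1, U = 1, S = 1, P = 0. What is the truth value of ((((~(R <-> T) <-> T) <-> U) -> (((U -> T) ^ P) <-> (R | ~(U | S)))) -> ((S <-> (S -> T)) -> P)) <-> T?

0

Substituting T=1, R=1, U=1, S=1, P=0:
R <-> T = 1 <-> 1 = 1
~(R <-> T) = ~1 = 0
~(R <-> T) <-> T = 0 <-> 1 = 0
(~(R <-> T) <-> T) <-> U = 0 <-> 1 = 0
U -> T = 1 -> 1 = 1
(U -> T) ^ P = 1 ^ 0 = 1
U | S = 1 | 1 = 1
~(U | S) = ~1 = 0
R | ~(U | S) = 1 | 0 = 1
((U -> T) ^ P) <-> (R | ~(U | S)) = 1 <-> 1 = 1
((~(R <-> T) <-> T) <-> U) -> (((U -> T) ^ P) <-> (R | ~(U | S))) = 0 -> 1 = 1
S -> T = 1 -> 1 = 1
S <-> (S -> T) = 1 <-> 1 = 1
(S <-> (S -> T)) -> P = 1 -> 0 = 0
(((~(R <-> T) <-> T) <-> U) -> (((U -> T) ^ P) <-> (R | ~(U | S)))) -> ((S <-> (S -> T)) -> P) = 1 -> 0 = 0
((((~(R <-> T) <-> T) <-> U) -> (((U -> T) ^ P) <-> (R | ~(U | S)))) -> ((S <-> (S -> T)) -> P)) <-> T = 0 <-> 1 = 0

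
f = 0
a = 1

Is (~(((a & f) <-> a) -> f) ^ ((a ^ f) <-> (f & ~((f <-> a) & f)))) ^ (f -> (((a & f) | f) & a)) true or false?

a & f = 1 & 0 = 0
(a & f) <-> a = 0 <-> 1 = 0
((a & f) <-> a) -> f = 0 -> 0 = 1
~(((a & f) <-> a) -> f) = ~1 = 0
a ^ f = 1 ^ 0 = 1
f <-> a = 0 <-> 1 = 0
(f <-> a) & f = 0 & 0 = 0
~((f <-> a) & f) = ~0 = 1
f & ~((f <-> a) & f) = 0 & 1 = 0
(a ^ f) <-> (f & ~((f <-> a) & f)) = 1 <-> 0 = 0
~(((a & f) <-> a) -> f) ^ ((a ^ f) <-> (f & ~((f <-> a) & f))) = 0 ^ 0 = 0
a & f = 1 & 0 = 0
(a & f) | f = 0 | 0 = 0
((a & f) | f) & a = 0 & 1 = 0
f -> (((a & f) | f) & a) = 0 -> 0 = 1
(~(((a & f) <-> a) -> f) ^ ((a ^ f) <-> (f & ~((f <-> a) & f)))) ^ (f -> (((a & f) | f) & a)) = 0 ^ 1 = 1

1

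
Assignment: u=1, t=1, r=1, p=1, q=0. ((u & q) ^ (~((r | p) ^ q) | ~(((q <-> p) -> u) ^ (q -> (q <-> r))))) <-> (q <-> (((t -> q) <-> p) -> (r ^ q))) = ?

0

Substituting u=1, t=1, r=1, p=1, q=0:
u & q = 1 & 0 = 0
r | p = 1 | 1 = 1
(r | p) ^ q = 1 ^ 0 = 1
~((r | p) ^ q) = ~1 = 0
q <-> p = 0 <-> 1 = 0
(q <-> p) -> u = 0 -> 1 = 1
q <-> r = 0 <-> 1 = 0
q -> (q <-> r) = 0 -> 0 = 1
((q <-> p) -> u) ^ (q -> (q <-> r)) = 1 ^ 1 = 0
~(((q <-> p) -> u) ^ (q -> (q <-> r))) = ~0 = 1
~((r | p) ^ q) | ~(((q <-> p) -> u) ^ (q -> (q <-> r))) = 0 | 1 = 1
(u & q) ^ (~((r | p) ^ q) | ~(((q <-> p) -> u) ^ (q -> (q <-> r)))) = 0 ^ 1 = 1
t -> q = 1 -> 0 = 0
(t -> q) <-> p = 0 <-> 1 = 0
r ^ q = 1 ^ 0 = 1
((t -> q) <-> p) -> (r ^ q) = 0 -> 1 = 1
q <-> (((t -> q) <-> p) -> (r ^ q)) = 0 <-> 1 = 0
((u & q) ^ (~((r | p) ^ q) | ~(((q <-> p) -> u) ^ (q -> (q <-> r))))) <-> (q <-> (((t -> q) <-> p) -> (r ^ q))) = 1 <-> 0 = 0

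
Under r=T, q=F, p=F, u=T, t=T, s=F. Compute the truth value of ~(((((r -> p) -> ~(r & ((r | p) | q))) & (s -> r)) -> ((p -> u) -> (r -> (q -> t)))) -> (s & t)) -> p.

F

Substituting r=T, q=F, p=F, u=T, t=T, s=F:
r -> p = T -> F = F
r | p = T | F = T
(r | p) | q = T | F = T
r & ((r | p) | q) = T & T = T
~(r & ((r | p) | q)) = ~T = F
(r -> p) -> ~(r & ((r | p) | q)) = F -> F = T
s -> r = F -> T = T
((r -> p) -> ~(r & ((r | p) | q))) & (s -> r) = T & T = T
p -> u = F -> T = T
q -> t = F -> T = T
r -> (q -> t) = T -> T = T
(p -> u) -> (r -> (q -> t)) = T -> T = T
(((r -> p) -> ~(r & ((r | p) | q))) & (s -> r)) -> ((p -> u) -> (r -> (q -> t))) = T -> T = T
s & t = F & T = F
((((r -> p) -> ~(r & ((r | p) | q))) & (s -> r)) -> ((p -> u) -> (r -> (q -> t)))) -> (s & t) = T -> F = F
~(((((r -> p) -> ~(r & ((r | p) | q))) & (s -> r)) -> ((p -> u) -> (r -> (q -> t)))) -> (s & t)) = ~F = T
~(((((r -> p) -> ~(r & ((r | p) | q))) & (s -> r)) -> ((p -> u) -> (r -> (q -> t)))) -> (s & t)) -> p = T -> F = F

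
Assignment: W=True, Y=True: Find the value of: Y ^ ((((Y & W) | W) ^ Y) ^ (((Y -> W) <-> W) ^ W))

Y & W = True & True = True
(Y & W) | W = True | True = True
((Y & W) | W) ^ Y = True ^ True = False
Y -> W = True -> True = True
(Y -> W) <-> W = True <-> True = True
((Y -> W) <-> W) ^ W = True ^ True = False
(((Y & W) | W) ^ Y) ^ (((Y -> W) <-> W) ^ W) = False ^ False = False
Y ^ ((((Y & W) | W) ^ Y) ^ (((Y -> W) <-> W) ^ W)) = True ^ False = True

True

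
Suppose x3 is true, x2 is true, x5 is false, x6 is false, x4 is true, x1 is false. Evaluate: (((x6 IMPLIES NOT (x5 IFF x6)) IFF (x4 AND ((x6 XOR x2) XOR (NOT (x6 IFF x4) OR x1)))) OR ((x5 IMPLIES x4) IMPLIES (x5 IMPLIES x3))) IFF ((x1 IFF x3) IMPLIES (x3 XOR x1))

T

Substituting x3=T, x2=T, x5=F, x6=F, x4=T, x1=F:
x5 IFF x6 = F IFF F = T
NOT (x5 IFF x6) = NOT T = F
x6 IMPLIES NOT (x5 IFF x6) = F IMPLIES F = T
x6 XOR x2 = F XOR T = T
x6 IFF x4 = F IFF T = F
NOT (x6 IFF x4) = NOT F = T
NOT (x6 IFF x4) OR x1 = T OR F = T
(x6 XOR x2) XOR (NOT (x6 IFF x4) OR x1) = T XOR T = F
x4 AND ((x6 XOR x2) XOR (NOT (x6 IFF x4) OR x1)) = T AND F = F
(x6 IMPLIES NOT (x5 IFF x6)) IFF (x4 AND ((x6 XOR x2) XOR (NOT (x6 IFF x4) OR x1))) = T IFF F = F
x5 IMPLIES x4 = F IMPLIES T = T
x5 IMPLIES x3 = F IMPLIES T = T
(x5 IMPLIES x4) IMPLIES (x5 IMPLIES x3) = T IMPLIES T = T
((x6 IMPLIES NOT (x5 IFF x6)) IFF (x4 AND ((x6 XOR x2) XOR (NOT (x6 IFF x4) OR x1)))) OR ((x5 IMPLIES x4) IMPLIES (x5 IMPLIES x3)) = F OR T = T
x1 IFF x3 = F IFF T = F
x3 XOR x1 = T XOR F = T
(x1 IFF x3) IMPLIES (x3 XOR x1) = F IMPLIES T = T
(((x6 IMPLIES NOT (x5 IFF x6)) IFF (x4 AND ((x6 XOR x2) XOR (NOT (x6 IFF x4) OR x1)))) OR ((x5 IMPLIES x4) IMPLIES (x5 IMPLIES x3))) IFF ((x1 IFF x3) IMPLIES (x3 XOR x1)) = T IFF T = T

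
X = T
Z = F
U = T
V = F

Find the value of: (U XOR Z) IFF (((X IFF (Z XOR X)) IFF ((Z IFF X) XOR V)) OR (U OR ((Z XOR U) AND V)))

T

Substituting X=T, Z=F, U=T, V=F:
U XOR Z = T XOR F = T
Z XOR X = F XOR T = T
X IFF (Z XOR X) = T IFF T = T
Z IFF X = F IFF T = F
(Z IFF X) XOR V = F XOR F = F
(X IFF (Z XOR X)) IFF ((Z IFF X) XOR V) = T IFF F = F
Z XOR U = F XOR T = T
(Z XOR U) AND V = T AND F = F
U OR ((Z XOR U) AND V) = T OR F = T
((X IFF (Z XOR X)) IFF ((Z IFF X) XOR V)) OR (U OR ((Z XOR U) AND V)) = F OR T = T
(U XOR Z) IFF (((X IFF (Z XOR X)) IFF ((Z IFF X) XOR V)) OR (U OR ((Z XOR U) AND V))) = T IFF T = T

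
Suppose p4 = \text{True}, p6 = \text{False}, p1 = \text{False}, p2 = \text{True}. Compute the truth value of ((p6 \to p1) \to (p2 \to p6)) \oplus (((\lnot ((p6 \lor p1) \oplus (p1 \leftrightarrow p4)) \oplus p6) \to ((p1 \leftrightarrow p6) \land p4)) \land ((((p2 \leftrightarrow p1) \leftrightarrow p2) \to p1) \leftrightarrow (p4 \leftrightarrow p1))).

p6 \to p1 = \text{False} \to \text{False} = \text{True}
p2 \to p6 = \text{True} \to \text{False} = \text{False}
(p6 \to p1) \to (p2 \to p6) = \text{True} \to \text{False} = \text{False}
p6 \lor p1 = \text{False} \lor \text{False} = \text{False}
p1 \leftrightarrow p4 = \text{False} \leftrightarrow \text{True} = \text{False}
(p6 \lor p1) \oplus (p1 \leftrightarrow p4) = \text{False} \oplus \text{False} = \text{False}
\lnot ((p6 \lor p1) \oplus (p1 \leftrightarrow p4)) = \lnot \text{False} = \text{True}
\lnot ((p6 \lor p1) \oplus (p1 \leftrightarrow p4)) \oplus p6 = \text{True} \oplus \text{False} = \text{True}
p1 \leftrightarrow p6 = \text{False} \leftrightarrow \text{False} = \text{True}
(p1 \leftrightarrow p6) \land p4 = \text{True} \land \text{True} = \text{True}
(\lnot ((p6 \lor p1) \oplus (p1 \leftrightarrow p4)) \oplus p6) \to ((p1 \leftrightarrow p6) \land p4) = \text{True} \to \text{True} = \text{True}
p2 \leftrightarrow p1 = \text{True} \leftrightarrow \text{False} = \text{False}
(p2 \leftrightarrow p1) \leftrightarrow p2 = \text{False} \leftrightarrow \text{True} = \text{False}
((p2 \leftrightarrow p1) \leftrightarrow p2) \to p1 = \text{False} \to \text{False} = \text{True}
p4 \leftrightarrow p1 = \text{True} \leftrightarrow \text{False} = \text{False}
(((p2 \leftrightarrow p1) \leftrightarrow p2) \to p1) \leftrightarrow (p4 \leftrightarrow p1) = \text{True} \leftrightarrow \text{False} = \text{False}
((\lnot ((p6 \lor p1) \oplus (p1 \leftrightarrow p4)) \oplus p6) \to ((p1 \leftrightarrow p6) \land p4)) \land ((((p2 \leftrightarrow p1) \leftrightarrow p2) \to p1) \leftrightarrow (p4 \leftrightarrow p1)) = \text{True} \land \text{False} = \text{False}
((p6 \to p1) \to (p2 \to p6)) \oplus (((\lnot ((p6 \lor p1) \oplus (p1 \leftrightarrow p4)) \oplus p6) \to ((p1 \leftrightarrow p6) \land p4)) \land ((((p2 \leftrightarrow p1) \leftrightarrow p2) \to p1) \leftrightarrow (p4 \leftrightarrow p1))) = \text{False} \oplus \text{False} = \text{False}

\text{False}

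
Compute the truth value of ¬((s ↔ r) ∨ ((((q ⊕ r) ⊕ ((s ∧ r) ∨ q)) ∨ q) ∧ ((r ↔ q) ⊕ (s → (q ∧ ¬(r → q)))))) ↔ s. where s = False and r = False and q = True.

Substituting s=False, r=False, q=True:
s ↔ r = False ↔ False = True
q ⊕ r = True ⊕ False = True
s ∧ r = False ∧ False = False
(s ∧ r) ∨ q = False ∨ True = True
(q ⊕ r) ⊕ ((s ∧ r) ∨ q) = True ⊕ True = False
((q ⊕ r) ⊕ ((s ∧ r) ∨ q)) ∨ q = False ∨ True = True
r ↔ q = False ↔ True = False
r → q = False → True = True
¬(r → q) = ¬True = False
q ∧ ¬(r → q) = True ∧ False = False
s → (q ∧ ¬(r → q)) = False → False = True
(r ↔ q) ⊕ (s → (q ∧ ¬(r → q))) = False ⊕ True = True
(((q ⊕ r) ⊕ ((s ∧ r) ∨ q)) ∨ q) ∧ ((r ↔ q) ⊕ (s → (q ∧ ¬(r → q)))) = True ∧ True = True
(s ↔ r) ∨ ((((q ⊕ r) ⊕ ((s ∧ r) ∨ q)) ∨ q) ∧ ((r ↔ q) ⊕ (s → (q ∧ ¬(r → q))))) = True ∨ True = True
¬((s ↔ r) ∨ ((((q ⊕ r) ⊕ ((s ∧ r) ∨ q)) ∨ q) ∧ ((r ↔ q) ⊕ (s → (q ∧ ¬(r → q)))))) = ¬True = False
¬((s ↔ r) ∨ ((((q ⊕ r) ⊕ ((s ∧ r) ∨ q)) ∨ q) ∧ ((r ↔ q) ⊕ (s → (q ∧ ¬(r → q)))))) ↔ s = False ↔ False = True

True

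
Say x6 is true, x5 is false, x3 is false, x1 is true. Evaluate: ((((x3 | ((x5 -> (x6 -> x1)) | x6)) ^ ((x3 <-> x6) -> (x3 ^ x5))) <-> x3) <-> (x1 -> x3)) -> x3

x6 -> x1 = 1 -> 1 = 1
x5 -> (x6 -> x1) = 0 -> 1 = 1
(x5 -> (x6 -> x1)) | x6 = 1 | 1 = 1
x3 | ((x5 -> (x6 -> x1)) | x6) = 0 | 1 = 1
x3 <-> x6 = 0 <-> 1 = 0
x3 ^ x5 = 0 ^ 0 = 0
(x3 <-> x6) -> (x3 ^ x5) = 0 -> 0 = 1
(x3 | ((x5 -> (x6 -> x1)) | x6)) ^ ((x3 <-> x6) -> (x3 ^ x5)) = 1 ^ 1 = 0
((x3 | ((x5 -> (x6 -> x1)) | x6)) ^ ((x3 <-> x6) -> (x3 ^ x5))) <-> x3 = 0 <-> 0 = 1
x1 -> x3 = 1 -> 0 = 0
(((x3 | ((x5 -> (x6 -> x1)) | x6)) ^ ((x3 <-> x6) -> (x3 ^ x5))) <-> x3) <-> (x1 -> x3) = 1 <-> 0 = 0
((((x3 | ((x5 -> (x6 -> x1)) | x6)) ^ ((x3 <-> x6) -> (x3 ^ x5))) <-> x3) <-> (x1 -> x3)) -> x3 = 0 -> 0 = 1

1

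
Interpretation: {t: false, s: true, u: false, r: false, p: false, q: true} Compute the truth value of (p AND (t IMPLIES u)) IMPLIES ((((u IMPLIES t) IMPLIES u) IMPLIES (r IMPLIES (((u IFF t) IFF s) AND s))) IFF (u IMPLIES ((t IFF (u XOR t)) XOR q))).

Substituting t=false, s=true, u=false, r=false, p=false, q=true:
t IMPLIES u = false IMPLIES false = true
p AND (t IMPLIES u) = false AND true = false
u IMPLIES t = false IMPLIES false = true
(u IMPLIES t) IMPLIES u = true IMPLIES false = false
u IFF t = false IFF false = true
(u IFF t) IFF s = true IFF true = true
((u IFF t) IFF s) AND s = true AND true = true
r IMPLIES (((u IFF t) IFF s) AND s) = false IMPLIES true = true
((u IMPLIES t) IMPLIES u) IMPLIES (r IMPLIES (((u IFF t) IFF s) AND s)) = false IMPLIES true = true
u XOR t = false XOR false = false
t IFF (u XOR t) = false IFF false = true
(t IFF (u XOR t)) XOR q = true XOR true = false
u IMPLIES ((t IFF (u XOR t)) XOR q) = false IMPLIES false = true
(((u IMPLIES t) IMPLIES u) IMPLIES (r IMPLIES (((u IFF t) IFF s) AND s))) IFF (u IMPLIES ((t IFF (u XOR t)) XOR q)) = true IFF true = true
(p AND (t IMPLIES u)) IMPLIES ((((u IMPLIES t) IMPLIES u) IMPLIES (r IMPLIES (((u IFF t) IFF s) AND s))) IFF (u IMPLIES ((t IFF (u XOR t)) XOR q))) = false IMPLIES true = true

true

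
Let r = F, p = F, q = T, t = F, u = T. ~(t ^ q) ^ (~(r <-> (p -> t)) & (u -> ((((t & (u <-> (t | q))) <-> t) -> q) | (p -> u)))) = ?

T

t ^ q = F ^ T = T
~(t ^ q) = ~T = F
p -> t = F -> F = T
r <-> (p -> t) = F <-> T = F
~(r <-> (p -> t)) = ~F = T
t | q = F | T = T
u <-> (t | q) = T <-> T = T
t & (u <-> (t | q)) = F & T = F
(t & (u <-> (t | q))) <-> t = F <-> F = T
((t & (u <-> (t | q))) <-> t) -> q = T -> T = T
p -> u = F -> T = T
(((t & (u <-> (t | q))) <-> t) -> q) | (p -> u) = T | T = T
u -> ((((t & (u <-> (t | q))) <-> t) -> q) | (p -> u)) = T -> T = T
~(r <-> (p -> t)) & (u -> ((((t & (u <-> (t | q))) <-> t) -> q) | (p -> u))) = T & T = T
~(t ^ q) ^ (~(r <-> (p -> t)) & (u -> ((((t & (u <-> (t | q))) <-> t) -> q) | (p -> u)))) = F ^ T = T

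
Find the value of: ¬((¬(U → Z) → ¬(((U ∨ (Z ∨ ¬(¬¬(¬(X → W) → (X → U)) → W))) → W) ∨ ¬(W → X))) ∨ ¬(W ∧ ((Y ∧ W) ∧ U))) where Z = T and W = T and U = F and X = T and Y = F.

U → Z = F → T = T
¬(U → Z) = ¬T = F
X → W = T → T = T
¬(X → W) = ¬T = F
X → U = T → F = F
¬(X → W) → (X → U) = F → F = T
¬(¬(X → W) → (X → U)) = ¬T = F
¬¬(¬(X → W) → (X → U)) = ¬F = T
¬¬(¬(X → W) → (X → U)) → W = T → T = T
¬(¬¬(¬(X → W) → (X → U)) → W) = ¬T = F
Z ∨ ¬(¬¬(¬(X → W) → (X → U)) → W) = T ∨ F = T
U ∨ (Z ∨ ¬(¬¬(¬(X → W) → (X → U)) → W)) = F ∨ T = T
(U ∨ (Z ∨ ¬(¬¬(¬(X → W) → (X → U)) → W))) → W = T → T = T
W → X = T → T = T
¬(W → X) = ¬T = F
((U ∨ (Z ∨ ¬(¬¬(¬(X → W) → (X → U)) → W))) → W) ∨ ¬(W → X) = T ∨ F = T
¬(((U ∨ (Z ∨ ¬(¬¬(¬(X → W) → (X → U)) → W))) → W) ∨ ¬(W → X)) = ¬T = F
¬(U → Z) → ¬(((U ∨ (Z ∨ ¬(¬¬(¬(X → W) → (X → U)) → W))) → W) ∨ ¬(W → X)) = F → F = T
Y ∧ W = F ∧ T = F
(Y ∧ W) ∧ U = F ∧ F = F
W ∧ ((Y ∧ W) ∧ U) = T ∧ F = F
¬(W ∧ ((Y ∧ W) ∧ U)) = ¬F = T
(¬(U → Z) → ¬(((U ∨ (Z ∨ ¬(¬¬(¬(X → W) → (X → U)) → W))) → W) ∨ ¬(W → X))) ∨ ¬(W ∧ ((Y ∧ W) ∧ U)) = T ∨ T = T
¬((¬(U → Z) → ¬(((U ∨ (Z ∨ ¬(¬¬(¬(X → W) → (X → U)) → W))) → W) ∨ ¬(W → X))) ∨ ¬(W ∧ ((Y ∧ W) ∧ U))) = ¬T = F

F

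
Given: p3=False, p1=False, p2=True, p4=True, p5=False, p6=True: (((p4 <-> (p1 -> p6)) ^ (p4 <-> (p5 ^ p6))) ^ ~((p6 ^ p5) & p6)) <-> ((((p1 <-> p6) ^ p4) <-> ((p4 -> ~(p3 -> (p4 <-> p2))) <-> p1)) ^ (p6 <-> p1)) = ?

Substituting p3=False, p1=False, p2=True, p4=True, p5=False, p6=True:
p1 -> p6 = False -> True = True
p4 <-> (p1 -> p6) = True <-> True = True
p5 ^ p6 = False ^ True = True
p4 <-> (p5 ^ p6) = True <-> True = True
(p4 <-> (p1 -> p6)) ^ (p4 <-> (p5 ^ p6)) = True ^ True = False
p6 ^ p5 = True ^ False = True
(p6 ^ p5) & p6 = True & True = True
~((p6 ^ p5) & p6) = ~True = False
((p4 <-> (p1 -> p6)) ^ (p4 <-> (p5 ^ p6))) ^ ~((p6 ^ p5) & p6) = False ^ False = False
p1 <-> p6 = False <-> True = False
(p1 <-> p6) ^ p4 = False ^ True = True
p4 <-> p2 = True <-> True = True
p3 -> (p4 <-> p2) = False -> True = True
~(p3 -> (p4 <-> p2)) = ~True = False
p4 -> ~(p3 -> (p4 <-> p2)) = True -> False = False
(p4 -> ~(p3 -> (p4 <-> p2))) <-> p1 = False <-> False = True
((p1 <-> p6) ^ p4) <-> ((p4 -> ~(p3 -> (p4 <-> p2))) <-> p1) = True <-> True = True
p6 <-> p1 = True <-> False = False
(((p1 <-> p6) ^ p4) <-> ((p4 -> ~(p3 -> (p4 <-> p2))) <-> p1)) ^ (p6 <-> p1) = True ^ False = True
(((p4 <-> (p1 -> p6)) ^ (p4 <-> (p5 ^ p6))) ^ ~((p6 ^ p5) & p6)) <-> ((((p1 <-> p6) ^ p4) <-> ((p4 -> ~(p3 -> (p4 <-> p2))) <-> p1)) ^ (p6 <-> p1)) = False <-> True = False

False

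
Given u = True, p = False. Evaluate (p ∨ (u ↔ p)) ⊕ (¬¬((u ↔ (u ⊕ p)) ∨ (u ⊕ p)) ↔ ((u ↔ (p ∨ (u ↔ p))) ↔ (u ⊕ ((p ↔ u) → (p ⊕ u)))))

True

u ↔ p = True ↔ False = False
p ∨ (u ↔ p) = False ∨ False = False
u ⊕ p = True ⊕ False = True
u ↔ (u ⊕ p) = True ↔ True = True
u ⊕ p = True ⊕ False = True
(u ↔ (u ⊕ p)) ∨ (u ⊕ p) = True ∨ True = True
¬((u ↔ (u ⊕ p)) ∨ (u ⊕ p)) = ¬True = False
¬¬((u ↔ (u ⊕ p)) ∨ (u ⊕ p)) = ¬False = True
u ↔ p = True ↔ False = False
p ∨ (u ↔ p) = False ∨ False = False
u ↔ (p ∨ (u ↔ p)) = True ↔ False = False
p ↔ u = False ↔ True = False
p ⊕ u = False ⊕ True = True
(p ↔ u) → (p ⊕ u) = False → True = True
u ⊕ ((p ↔ u) → (p ⊕ u)) = True ⊕ True = False
(u ↔ (p ∨ (u ↔ p))) ↔ (u ⊕ ((p ↔ u) → (p ⊕ u))) = False ↔ False = True
¬¬((u ↔ (u ⊕ p)) ∨ (u ⊕ p)) ↔ ((u ↔ (p ∨ (u ↔ p))) ↔ (u ⊕ ((p ↔ u) → (p ⊕ u)))) = True ↔ True = True
(p ∨ (u ↔ p)) ⊕ (¬¬((u ↔ (u ⊕ p)) ∨ (u ⊕ p)) ↔ ((u ↔ (p ∨ (u ↔ p))) ↔ (u ⊕ ((p ↔ u) → (p ⊕ u))))) = False ⊕ True = True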